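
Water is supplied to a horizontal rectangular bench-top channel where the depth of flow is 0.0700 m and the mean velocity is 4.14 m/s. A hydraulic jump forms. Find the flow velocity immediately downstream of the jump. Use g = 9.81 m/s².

Fr₁ = V₁/√(g·y₁) = 4.14/√(9.81×0.0700) = 5.00.
Sequent-depth ratio: y₂/y₁ = ½[√(1 + 8Fr₁²) − 1] = ½[√200.7 − 1] = 6.58.
y₂ = 6.58 × 0.0700 = 0.461 m.
q = V₁·y₁ = 4.14 × 0.0700 = 0.290 m²/s.
V₂ = q/y₂ = 0.290/0.461 = 0.629 m/s.

V₂ = 0.629 m/s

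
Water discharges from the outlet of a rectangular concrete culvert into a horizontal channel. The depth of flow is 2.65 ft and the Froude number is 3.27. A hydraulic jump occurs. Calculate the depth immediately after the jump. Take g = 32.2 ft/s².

y₂ = 11.0 ft

Fr₁ = 3.27 (given).
Conjugate-depth relation: y₂/y₁ = ½[√(1 + 8Fr₁²) − 1] = ½[√86.54 − 1] = 4.15.
y₂ = 4.15 × 2.65 = 11.0 ft.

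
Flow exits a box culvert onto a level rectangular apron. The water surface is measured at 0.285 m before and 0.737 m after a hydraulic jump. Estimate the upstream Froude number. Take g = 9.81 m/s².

For a rectangular channel the momentum equation gives q² = ½·g·y₁·y₂·(y₁ + y₂) = ½×9.81×0.285×0.737×1.02 = 1.05.
q = √1.05 = 1.03 m²/s.
V₁ = q/y₁ = 3.60 m/s; Fr₁ = V₁/√(g·y₁) = 2.15.

Fr₁ = 2.15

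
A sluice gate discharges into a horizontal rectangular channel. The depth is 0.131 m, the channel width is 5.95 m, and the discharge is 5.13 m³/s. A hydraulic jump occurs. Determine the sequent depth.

y₂ = 1.01 m

q = Q/b = 5.13/5.95 = 0.862 m²/s; V₁ = q/y₁ = 6.58 m/s. Fr₁ = V₁/√(g·y₁) = 5.81.
From the momentum equation for a rectangular channel, y₂/y₁ = ½[√(1 + 8Fr₁²) − 1] = ½[√270.7 − 1] = 7.73.
y₂ = 7.73 × 0.131 = 1.01 m.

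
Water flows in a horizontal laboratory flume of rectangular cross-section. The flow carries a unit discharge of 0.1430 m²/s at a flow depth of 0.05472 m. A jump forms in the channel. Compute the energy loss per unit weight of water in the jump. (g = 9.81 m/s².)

V₁ = q/y₁ = 0.1430/0.05472 = 2.613 m/s. Fr₁ = V₁/√(g·y₁) = 2.613/√(9.81×0.05472) = 3.567.
Conjugate-depth relation: y₂/y₁ = ½[√(1 + 8Fr₁²) − 1] = ½[√102.78 − 1] = 4.569.
y₂ = 4.569 × 0.05472 = 0.2500 m.
V₂ = q/y₂ = 0.1430/0.2500 = 0.5720 m/s. E₁ = y₁ + V₁²/2g = 0.4028 m; E₂ = y₂ + V₂²/2g = 0.2667 m. ΔE = E₁ − E₂ = 0.1361 m.

ΔE = 0.1361 m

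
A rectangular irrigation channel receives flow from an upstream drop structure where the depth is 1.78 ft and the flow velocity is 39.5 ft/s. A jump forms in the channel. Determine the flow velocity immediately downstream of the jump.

Fr₁ = V₁/√(g·y₁) = 39.5/√(32.2×1.78) = 5.22.
By Bélanger, y₂/y₁ = ½[√(1 + 8Fr₁²) − 1] = ½[√218.8 − 1] = 6.90.
y₂ = 6.90 × 1.78 = 12.3 ft.
q = V₁·y₁ = 39.5 × 1.78 = 70.3 ft²/s.
V₂ = q/y₂ = 70.3/12.3 = 5.73 ft/s.

V₂ = 5.73 ft/s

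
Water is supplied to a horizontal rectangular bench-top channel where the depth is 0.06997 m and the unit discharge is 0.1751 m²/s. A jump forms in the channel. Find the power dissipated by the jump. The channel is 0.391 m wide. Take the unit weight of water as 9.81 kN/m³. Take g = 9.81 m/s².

V₁ = q/y₁ = 0.1751/0.06997 = 2.503 m/s. Fr₁ = V₁/√(g·y₁) = 2.503/√(9.81×0.06997) = 3.021.
Bélanger equation: y₂/y₁ = ½[√(1 + 8Fr₁²) − 1] = ½[√73.989 − 1] = 3.801.
y₂ = 3.801 × 0.06997 = 0.2659 m.
Head loss: ΔE = (y₂ − y₁)³/(4y₁y₂) = (0.2659 − 0.06997)³/(4×0.06997×0.2659) = 0.007527/0.07443 = 0.1011 m.
Q = q·b = 0.1751 × 0.391 = 0.06846 m³/s. P = γ·Q·ΔE = 9.81 × 0.06846 × 0.1011 = 0.06792 kW.

P = 0.06792 kW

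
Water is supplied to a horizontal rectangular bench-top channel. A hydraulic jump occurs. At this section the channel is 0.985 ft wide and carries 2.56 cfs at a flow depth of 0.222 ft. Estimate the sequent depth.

y₂ = 1.27 ft

q = Q/b = 2.56/0.985 = 2.60 ft²/s; V₁ = q/y₁ = 11.7 ft/s. Fr₁ = V₁/√(g·y₁) = 4.38.
Sequent-depth ratio: y₂/y₁ = ½[√(1 + 8Fr₁²) − 1] = ½[√154.4 − 1] = 5.71.
y₂ = 5.71 × 0.222 = 1.27 ft.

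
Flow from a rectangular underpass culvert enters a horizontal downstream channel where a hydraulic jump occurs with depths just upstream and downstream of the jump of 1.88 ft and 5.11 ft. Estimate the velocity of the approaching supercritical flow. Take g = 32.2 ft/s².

For a rectangular channel the momentum equation gives q² = ½·g·y₁·y₂·(y₁ + y₂) = ½×32.2×1.88×5.11×6.99 = 1081.
q = √1081 = 32.9 ft²/s.
V₁ = q/y₁ = 32.9/1.88 = 17.5 ft/s.

V₁ = 17.5 ft/s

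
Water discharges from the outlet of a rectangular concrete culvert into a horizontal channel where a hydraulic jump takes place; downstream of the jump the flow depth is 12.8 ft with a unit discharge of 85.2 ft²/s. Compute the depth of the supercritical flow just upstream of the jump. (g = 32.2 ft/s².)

y₁ = 2.33 ft

V₂ = q/y₂ = 85.2/12.8 = 6.66 ft/s; Fr₂ = V₂/√(g·y₂) = 0.328.
Applying the sequent-depth relation in reverse, y₁/y₂ = ½[√(1 + 8Fr₂²) − 1] = ½[√1.860 − 1] = 0.182.
y₁ = 0.182 × 12.8 = 2.33 ft.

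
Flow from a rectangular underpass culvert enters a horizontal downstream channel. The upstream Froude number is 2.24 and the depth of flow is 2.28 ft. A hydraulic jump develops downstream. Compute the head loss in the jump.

Fr₁ = 2.24 (given).
By Bélanger, y₂/y₁ = ½[√(1 + 8Fr₁²) − 1] = ½[√41.14 − 1] = 2.71.
y₂ = 2.71 × 2.28 = 6.17 ft.
Head loss: ΔE = (y₂ − y₁)³/(4y₁y₂) = (6.17 − 2.28)³/(4×2.28×6.17) = 59.0/56.3 = 1.05 ft.

ΔE = 1.05 ft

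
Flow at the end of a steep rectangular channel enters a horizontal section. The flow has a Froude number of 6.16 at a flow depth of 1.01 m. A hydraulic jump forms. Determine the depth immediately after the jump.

Fr₁ = 6.16 (given).
Conjugate-depth relation: y₂/y₁ = ½[√(1 + 8Fr₁²) − 1] = ½[√304.6 − 1] = 8.23.
y₂ = 8.23 × 1.01 = 8.31 m.

y₂ = 8.31 m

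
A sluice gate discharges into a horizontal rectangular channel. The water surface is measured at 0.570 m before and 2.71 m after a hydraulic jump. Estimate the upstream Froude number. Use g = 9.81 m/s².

For a rectangular channel the momentum equation gives q² = ½·g·y₁·y₂·(y₁ + y₂) = ½×9.81×0.570×2.71×3.28 = 24.9.
q = √24.9 = 4.99 m²/s.
V₁ = q/y₁ = 8.75 m/s; Fr₁ = V₁/√(g·y₁) = 3.70.

Fr₁ = 3.70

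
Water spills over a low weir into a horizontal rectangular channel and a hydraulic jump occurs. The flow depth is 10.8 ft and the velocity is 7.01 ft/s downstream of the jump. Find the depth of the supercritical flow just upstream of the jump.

Fr₂ = V₂/√(g·y₂) = 7.01/√(32.2×10.8) = 0.376.
From the momentum equation (using Fr₂), y₁/y₂ = ½[√(1 + 8Fr₂²) − 1] = ½[√2.130 − 1] = 0.230.
y₁ = 0.230 × 10.8 = 2.48 ft.

y₁ = 2.48 ft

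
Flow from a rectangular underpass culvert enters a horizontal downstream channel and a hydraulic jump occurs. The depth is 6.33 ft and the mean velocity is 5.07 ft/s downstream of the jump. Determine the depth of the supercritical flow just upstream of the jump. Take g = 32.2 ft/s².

y₁ = 1.32 ft

Fr₂ = V₂/√(g·y₂) = 5.07/√(32.2×6.33) = 0.355.
From the momentum equation (using Fr₂), y₁/y₂ = ½[√(1 + 8Fr₂²) − 1] = ½[√2.009 − 1] = 0.209.
y₁ = 0.209 × 6.33 = 1.32 ft.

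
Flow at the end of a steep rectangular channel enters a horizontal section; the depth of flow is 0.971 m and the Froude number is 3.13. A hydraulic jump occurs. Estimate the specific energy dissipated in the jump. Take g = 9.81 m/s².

Fr₁ = 3.13 (given).
From the momentum equation for a rectangular channel, y₂/y₁ = ½[√(1 + 8Fr₁²) − 1] = ½[√79.38 − 1] = 3.95.
y₂ = 3.95 × 0.971 = 3.84 m.
Head loss: ΔE = (y₂ − y₁)³/(4y₁y₂) = (3.84 − 0.971)³/(4×0.971×3.84) = 23.6/14.9 = 1.58 m.

ΔE = 1.58 m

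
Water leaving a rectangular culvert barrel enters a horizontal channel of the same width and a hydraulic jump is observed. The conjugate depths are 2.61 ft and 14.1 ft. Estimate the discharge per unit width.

For a rectangular channel the momentum equation gives q² = ½·g·y₁·y₂·(y₁ + y₂) = ½×32.2×2.61×14.1×16.7 = 9901.
q = √9901 = 99.5 ft²/s.

q = 99.5 ft²/s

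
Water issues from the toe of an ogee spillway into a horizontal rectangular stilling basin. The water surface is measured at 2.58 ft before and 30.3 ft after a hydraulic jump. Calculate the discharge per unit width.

q = 203 ft²/s

For a rectangular channel the momentum equation gives q² = ½·g·y₁·y₂·(y₁ + y₂) = ½×32.2×2.58×30.3×32.9 = 41383.
q = √41383 = 203 ft²/s.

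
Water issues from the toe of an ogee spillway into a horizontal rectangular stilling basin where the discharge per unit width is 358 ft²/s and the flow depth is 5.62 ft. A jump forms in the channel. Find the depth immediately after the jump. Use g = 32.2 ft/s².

V₁ = q/y₁ = 358/5.62 = 63.7 ft/s. Fr₁ = V₁/√(g·y₁) = 63.7/√(32.2×5.62) = 4.74.
Conjugate-depth relation: y₂/y₁ = ½[√(1 + 8Fr₁²) − 1] = ½[√180.4 − 1] = 6.22.
y₂ = 6.22 × 5.62 = 34.9 ft.

y₂ = 34.9 ft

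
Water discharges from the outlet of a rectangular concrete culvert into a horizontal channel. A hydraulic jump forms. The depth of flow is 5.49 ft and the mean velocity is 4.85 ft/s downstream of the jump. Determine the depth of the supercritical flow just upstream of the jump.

y₁ = 1.20 ft

Fr₂ = V₂/√(g·y₂) = 4.85/√(32.2×5.49) = 0.365.
Applying the sequent-depth relation in reverse, y₁/y₂ = ½[√(1 + 8Fr₂²) − 1] = ½[√2.064 − 1] = 0.218.
y₁ = 0.218 × 5.49 = 1.20 ft.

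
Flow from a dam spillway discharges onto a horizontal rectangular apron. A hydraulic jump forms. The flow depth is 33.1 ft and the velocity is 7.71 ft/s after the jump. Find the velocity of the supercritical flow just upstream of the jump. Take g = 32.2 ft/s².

Fr₂ = V₂/√(g·y₂) = 7.71/√(32.2×33.1) = 0.236.
Applying the sequent-depth relation in reverse, y₁/y₂ = ½[√(1 + 8Fr₂²) − 1] = ½[√1.446 − 1] = 0.101.
y₁ = 0.101 × 33.1 = 3.35 ft.
V₁ = q/y₁ = 255/3.35 = 76.1 ft/s.

V₁ = 76.1 ft/s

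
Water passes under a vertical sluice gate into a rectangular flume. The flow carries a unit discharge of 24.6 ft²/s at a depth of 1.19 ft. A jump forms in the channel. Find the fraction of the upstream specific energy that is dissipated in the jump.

ΔE/E₁ = 0.307 (30.7%)

V₁ = q/y₁ = 24.6/1.19 = 20.7 ft/s. Fr₁ = V₁/√(g·y₁) = 20.7/√(32.2×1.19) = 3.34.
Sequent-depth ratio: y₂/y₁ = ½[√(1 + 8Fr₁²) − 1] = ½[√90.22 − 1] = 4.25.
y₂ = 4.25 × 1.19 = 5.06 ft.
E₁ = y₁ + V₁²/2g = 7.83 ft. ΔE = (y₂ − y₁)³/(4y₁y₂) = 2.40 ft. ΔE/E₁ = 2.40/7.83 = 0.307.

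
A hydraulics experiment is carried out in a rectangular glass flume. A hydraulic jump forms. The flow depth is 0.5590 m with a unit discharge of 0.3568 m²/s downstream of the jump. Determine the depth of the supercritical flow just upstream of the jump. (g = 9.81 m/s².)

y₁ = 0.07342 m

V₂ = q/y₂ = 0.3568/0.5590 = 0.6383 m/s; Fr₂ = V₂/√(g·y₂) = 0.2726.
Since the conjugate-depth ratio holds either way, y₁/y₂ = ½[√(1 + 8Fr₂²) − 1] = ½[√1.5943 − 1] = 0.1313.
y₁ = 0.1313 × 0.5590 = 0.07342 m.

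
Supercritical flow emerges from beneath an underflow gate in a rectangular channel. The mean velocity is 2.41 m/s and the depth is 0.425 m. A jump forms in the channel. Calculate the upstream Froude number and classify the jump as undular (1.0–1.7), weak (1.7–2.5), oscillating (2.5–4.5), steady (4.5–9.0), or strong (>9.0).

Fr₁ = 1.18; undular jump

Fr₁ = V₁/√(g·y₁) = 2.41/√(9.81×0.425) = 1.18.
Fr₁ = 1.18 lies in the undular range.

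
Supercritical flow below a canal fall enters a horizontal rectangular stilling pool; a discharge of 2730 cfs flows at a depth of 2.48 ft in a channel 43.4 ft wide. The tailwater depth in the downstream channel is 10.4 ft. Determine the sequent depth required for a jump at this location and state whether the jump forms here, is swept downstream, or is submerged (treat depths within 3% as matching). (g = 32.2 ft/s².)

y₂ = 8.79 ft; the jump is submerged

q = Q/b = 2730/43.4 = 62.9 ft²/s; V₁ = q/y₁ = 25.4 ft/s. Fr₁ = V₁/√(g·y₁) = 2.84.
Bélanger equation: y₂/y₁ = ½[√(1 + 8Fr₁²) − 1] = ½[√65.45 − 1] = 3.55.
y₂ = 3.55 × 2.48 = 8.79 ft.
Tailwater y_tw = 10.4 ft: y_tw > y₂, so the jump is submerged.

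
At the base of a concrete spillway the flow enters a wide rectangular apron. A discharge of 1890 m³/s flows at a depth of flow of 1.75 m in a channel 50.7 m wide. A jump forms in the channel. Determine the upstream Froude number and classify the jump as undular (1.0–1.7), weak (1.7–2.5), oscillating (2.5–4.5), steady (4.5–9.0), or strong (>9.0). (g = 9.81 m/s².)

Fr₁ = 5.14; steady jump

q = Q/b = 1890/50.7 = 37.3 m²/s; V₁ = q/y₁ = 21.3 m/s. Fr₁ = V₁/√(g·y₁) = 5.14.
Fr₁ = 5.14 lies in the steady range.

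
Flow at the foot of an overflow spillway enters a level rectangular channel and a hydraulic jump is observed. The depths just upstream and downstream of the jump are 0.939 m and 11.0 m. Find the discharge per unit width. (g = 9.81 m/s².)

q = 24.6 m²/s

For a rectangular channel the momentum equation gives q² = ½·g·y₁·y₂·(y₁ + y₂) = ½×9.81×0.939×11.0×11.9 = 605.
q = √605 = 24.6 m²/s.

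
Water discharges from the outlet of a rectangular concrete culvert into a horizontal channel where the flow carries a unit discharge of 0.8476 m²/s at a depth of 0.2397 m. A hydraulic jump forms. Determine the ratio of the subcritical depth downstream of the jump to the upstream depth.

V₁ = q/y₁ = 0.8476/0.2397 = 3.536 m/s. Fr₁ = V₁/√(g·y₁) = 3.536/√(9.81×0.2397) = 2.306.
Conjugate-depth relation: y₂/y₁ = ½[√(1 + 8Fr₁²) − 1] = ½[√43.540 − 1] = 2.799.

y₂/y₁ = 2.799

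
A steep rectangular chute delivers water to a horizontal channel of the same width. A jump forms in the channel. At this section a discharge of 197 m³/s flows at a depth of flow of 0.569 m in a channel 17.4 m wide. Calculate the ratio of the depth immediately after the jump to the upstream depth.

q = Q/b = 197/17.4 = 11.3 m²/s; V₁ = q/y₁ = 19.9 m/s. Fr₁ = V₁/√(g·y₁) = 8.42.
Sequent-depth ratio: y₂/y₁ = ½[√(1 + 8Fr₁²) − 1] = ½[√568.4 − 1] = 11.4.

y₂/y₁ = 11.4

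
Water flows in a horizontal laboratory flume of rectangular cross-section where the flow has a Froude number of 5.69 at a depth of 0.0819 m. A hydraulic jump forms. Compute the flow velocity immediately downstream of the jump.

V₂ = 0.674 m/s

Fr₁ = 5.69 (given).
From the momentum equation for a rectangular channel, y₂/y₁ = ½[√(1 + 8Fr₁²) − 1] = ½[√260.0 − 1] = 7.56.
y₂ = 7.56 × 0.0819 = 0.619 m.
V₁ = Fr₁·√(g·y₁) = 5.69×√(9.81×0.0819) = 5.10 m/s; q = V₁·y₁ = 0.418 m²/s.
V₂ = q/y₂ = 0.418/0.619 = 0.674 m/s.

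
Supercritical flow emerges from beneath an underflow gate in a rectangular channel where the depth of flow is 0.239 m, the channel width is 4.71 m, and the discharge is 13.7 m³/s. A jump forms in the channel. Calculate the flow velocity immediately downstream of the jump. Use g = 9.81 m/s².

V₂ = 1.13 m/s

q = Q/b = 13.7/4.71 = 2.91 m²/s; V₁ = q/y₁ = 12.2 m/s. Fr₁ = V₁/√(g·y₁) = 7.95.
Sequent-depth ratio: y₂/y₁ = ½[√(1 + 8Fr₁²) − 1] = ½[√506.4 − 1] = 10.8.
y₂ = 10.8 × 0.239 = 2.57 m.
V₂ = q/y₂ = 2.91/2.57 = 1.13 m/s.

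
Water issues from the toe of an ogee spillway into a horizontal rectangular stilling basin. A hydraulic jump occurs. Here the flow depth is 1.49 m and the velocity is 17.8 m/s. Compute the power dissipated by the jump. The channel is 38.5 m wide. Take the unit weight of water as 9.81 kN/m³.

P = 81253 kW

Fr₁ = V₁/√(g·y₁) = 17.8/√(9.81×1.49) = 4.66.
By Bélanger, y₂/y₁ = ½[√(1 + 8Fr₁²) − 1] = ½[√174.4 − 1] = 6.10.
y₂ = 6.10 × 1.49 = 9.09 m.
Head loss: ΔE = (y₂ − y₁)³/(4y₁y₂) = (9.09 − 1.49)³/(4×1.49×9.09) = 440/54.2 = 8.11 m.
q = V₁·y₁ = 17.8 × 1.49 = 26.5 m²/s. Q = q·b = 26.5 × 38.5 = 1021 m³/s. P = γ·Q·ΔE = 9.81 × 1021 × 8.11 = 81253 kW.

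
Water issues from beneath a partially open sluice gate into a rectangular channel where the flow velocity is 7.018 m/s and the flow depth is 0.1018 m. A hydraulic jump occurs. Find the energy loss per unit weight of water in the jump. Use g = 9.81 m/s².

ΔE = 1.623 m

Fr₁ = V₁/√(g·y₁) = 7.018/√(9.81×0.1018) = 7.023.
By Bélanger, y₂/y₁ = ½[√(1 + 8Fr₁²) − 1] = ½[√395.55 − 1] = 9.444.
y₂ = 9.444 × 0.1018 = 0.9614 m.
q = V₁·y₁ = 7.018 × 0.1018 = 0.7144 m²/s. V₂ = q/y₂ = 0.7144/0.9614 = 0.7431 m/s. E₁ = y₁ + V₁²/2g = 2.612 m; E₂ = y₂ + V₂²/2g = 0.9896 m. ΔE = E₁ − E₂ = 1.623 m.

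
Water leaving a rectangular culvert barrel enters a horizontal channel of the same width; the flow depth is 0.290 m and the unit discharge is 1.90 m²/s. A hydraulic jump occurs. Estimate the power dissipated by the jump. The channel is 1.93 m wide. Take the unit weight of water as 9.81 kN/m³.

V₁ = q/y₁ = 1.90/0.290 = 6.55 m/s. Fr₁ = V₁/√(g·y₁) = 6.55/√(9.81×0.290) = 3.88.
From the momentum equation for a rectangular channel, y₂/y₁ = ½[√(1 + 8Fr₁²) − 1] = ½[√121.7 − 1] = 5.02.
y₂ = 5.02 × 0.290 = 1.45 m.
Head loss: ΔE = (y₂ − y₁)³/(4y₁y₂) = (1.45 − 0.290)³/(4×0.290×1.45) = 1.58/1.69 = 0.936 m.
Q = q·b = 1.90 × 1.93 = 3.67 m³/s. P = γ·Q·ΔE = 9.81 × 3.67 × 0.936 = 33.7 kW.

P = 33.7 kW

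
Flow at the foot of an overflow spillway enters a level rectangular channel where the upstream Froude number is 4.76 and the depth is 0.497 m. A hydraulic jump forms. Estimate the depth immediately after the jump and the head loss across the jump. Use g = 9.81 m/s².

y₂ = 3.11 m; ΔE = 2.88 m

Fr₁ = 4.76 (given).
From the momentum equation for a rectangular channel, y₂/y₁ = ½[√(1 + 8Fr₁²) − 1] = ½[√182.3 − 1] = 6.25.
y₂ = 6.25 × 0.497 = 3.11 m.
Head loss: ΔE = (y₂ − y₁)³/(4y₁y₂) = (3.11 − 0.497)³/(4×0.497×3.11) = 17.8/6.18 = 2.88 m.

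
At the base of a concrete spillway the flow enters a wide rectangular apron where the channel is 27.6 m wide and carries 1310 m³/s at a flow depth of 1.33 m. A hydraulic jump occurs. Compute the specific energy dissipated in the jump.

ΔE = 48.0 m

q = Q/b = 1310/27.6 = 47.5 m²/s; V₁ = q/y₁ = 35.7 m/s. Fr₁ = V₁/√(g·y₁) = 9.88.
From the momentum equation for a rectangular channel, y₂/y₁ = ½[√(1 + 8Fr₁²) − 1] = ½[√781.9 − 1] = 13.5.
y₂ = 13.5 × 1.33 = 17.9 m.
V₂ = q/y₂ = 47.5/17.9 = 2.65 m/s. E₁ = y₁ + V₁²/2g = 66.2 m; E₂ = y₂ + V₂²/2g = 18.3 m. ΔE = E₁ − E₂ = 48.0 m.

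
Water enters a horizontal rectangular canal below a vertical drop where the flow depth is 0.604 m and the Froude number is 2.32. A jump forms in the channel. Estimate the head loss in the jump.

ΔE = 0.322 m

Fr₁ = 2.32 (given).
From the momentum equation for a rectangular channel, y₂/y₁ = ½[√(1 + 8Fr₁²) − 1] = ½[√44.06 − 1] = 2.82.
y₂ = 2.82 × 0.604 = 1.70 m.
V₁ = Fr₁·√(g·y₁) = 2.32×√(9.81×0.604) = 5.65 m/s; q = V₁·y₁ = 3.41 m²/s. V₂ = q/y₂ = 3.41/1.70 = 2.00 m/s. E₁ = y₁ + V₁²/2g = 2.23 m; E₂ = y₂ + V₂²/2g = 1.91 m. ΔE = E₁ − E₂ = 0.322 m.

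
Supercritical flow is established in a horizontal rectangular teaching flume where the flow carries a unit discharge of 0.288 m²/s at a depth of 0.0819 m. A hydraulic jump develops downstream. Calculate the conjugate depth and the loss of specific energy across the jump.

y₂ = 0.415 m; ΔE = 0.272 m

V₁ = q/y₁ = 0.288/0.0819 = 3.52 m/s. Fr₁ = V₁/√(g·y₁) = 3.52/√(9.81×0.0819) = 3.92.
By Bélanger, y₂/y₁ = ½[√(1 + 8Fr₁²) − 1] = ½[√124.1 − 1] = 5.07.
y₂ = 5.07 × 0.0819 = 0.415 m.
V₂ = q/y₂ = 0.288/0.415 = 0.694 m/s. E₁ = y₁ + V₁²/2g = 0.712 m; E₂ = y₂ + V₂²/2g = 0.440 m. ΔE = E₁ − E₂ = 0.272 m.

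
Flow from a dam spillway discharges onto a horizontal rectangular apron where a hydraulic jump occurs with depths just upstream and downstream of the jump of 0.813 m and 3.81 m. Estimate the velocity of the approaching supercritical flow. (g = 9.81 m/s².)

For a rectangular channel the momentum equation gives q² = ½·g·y₁·y₂·(y₁ + y₂) = ½×9.81×0.813×3.81×4.62 = 70.2.
q = √70.2 = 8.38 m²/s.
V₁ = q/y₁ = 8.38/0.813 = 10.3 m/s.

V₁ = 10.3 m/s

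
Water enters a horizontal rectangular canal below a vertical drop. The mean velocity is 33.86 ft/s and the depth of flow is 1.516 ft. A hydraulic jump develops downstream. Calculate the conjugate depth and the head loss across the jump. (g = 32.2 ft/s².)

y₂ = 9.660 ft; ΔE = 9.221 ft

Fr₁ = V₁/√(g·y₁) = 33.86/√(32.2×1.516) = 4.846.
Bélanger equation: y₂/y₁ = ½[√(1 + 8Fr₁²) − 1] = ½[√188.89 − 1] = 6.372.
y₂ = 6.372 × 1.516 = 9.660 ft.
Head loss: ΔE = (y₂ − y₁)³/(4y₁y₂) = (9.660 − 1.516)³/(4×1.516×9.660) = 540.1/58.58 = 9.221 ft.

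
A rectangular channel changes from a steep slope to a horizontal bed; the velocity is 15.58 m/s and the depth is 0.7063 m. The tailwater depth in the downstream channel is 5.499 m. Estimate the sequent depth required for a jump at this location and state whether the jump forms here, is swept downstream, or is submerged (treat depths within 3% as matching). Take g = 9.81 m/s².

y₂ = 5.569 m; the jump forms here

Fr₁ = V₁/√(g·y₁) = 15.58/√(9.81×0.7063) = 5.919.
Bélanger equation: y₂/y₁ = ½[√(1 + 8Fr₁²) − 1] = ½[√281.26 − 1] = 7.885.
y₂ = 7.885 × 0.7063 = 5.569 m.
Tailwater y_tw = 5.499 m: y_tw ≈ y₂, so the jump forms here.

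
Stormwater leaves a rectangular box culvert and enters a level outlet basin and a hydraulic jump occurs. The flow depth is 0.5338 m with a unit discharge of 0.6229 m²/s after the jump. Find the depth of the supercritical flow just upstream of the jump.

y₁ = 0.2015 m

V₂ = q/y₂ = 0.6229/0.5338 = 1.167 m/s; Fr₂ = V₂/√(g·y₂) = 0.5099.
Since the conjugate-depth ratio holds either way, y₁/y₂ = ½[√(1 + 8Fr₂²) − 1] = ½[√3.0803 − 1] = 0.3775.
y₁ = 0.3775 × 0.5338 = 0.2015 m.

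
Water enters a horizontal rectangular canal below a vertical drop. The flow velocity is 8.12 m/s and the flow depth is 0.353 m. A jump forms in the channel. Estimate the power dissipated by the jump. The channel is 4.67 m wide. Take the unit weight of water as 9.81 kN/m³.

Fr₁ = V₁/√(g·y₁) = 8.12/√(9.81×0.353) = 4.36.
By Bélanger, y₂/y₁ = ½[√(1 + 8Fr₁²) − 1] = ½[√153.3 − 1] = 5.69.
y₂ = 5.69 × 0.353 = 2.01 m.
q = V₁·y₁ = 8.12 × 0.353 = 2.87 m²/s. V₂ = q/y₂ = 2.87/2.01 = 1.43 m/s. E₁ = y₁ + V₁²/2g = 3.71 m; E₂ = y₂ + V₂²/2g = 2.11 m. ΔE = E₁ − E₂ = 1.60 m.
Q = q·b = 2.87 × 4.67 = 13.4 m³/s. P = γ·Q·ΔE = 9.81 × 13.4 × 1.60 = 210 kW.

P = 210 kW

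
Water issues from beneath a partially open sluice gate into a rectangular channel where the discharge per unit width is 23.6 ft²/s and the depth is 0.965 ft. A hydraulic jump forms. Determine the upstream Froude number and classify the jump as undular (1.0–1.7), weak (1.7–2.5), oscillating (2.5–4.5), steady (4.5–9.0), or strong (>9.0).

Fr₁ = 4.39; oscillating jump

V₁ = q/y₁ = 23.6/0.965 = 24.5 ft/s. Fr₁ = V₁/√(g·y₁) = 24.5/√(32.2×0.965) = 4.39.
Fr₁ = 4.39 lies in the oscillating range.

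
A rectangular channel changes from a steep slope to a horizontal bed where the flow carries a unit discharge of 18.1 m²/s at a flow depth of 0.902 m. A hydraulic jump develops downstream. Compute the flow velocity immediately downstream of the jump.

V₂ = 2.22 m/s

V₁ = q/y₁ = 18.1/0.902 = 20.1 m/s. Fr₁ = V₁/√(g·y₁) = 20.1/√(9.81×0.902) = 6.75.
Bélanger equation: y₂/y₁ = ½[√(1 + 8Fr₁²) − 1] = ½[√365.0 − 1] = 9.05.
y₂ = 9.05 × 0.902 = 8.17 m.
V₂ = q/y₂ = 18.1/8.17 = 2.22 m/s.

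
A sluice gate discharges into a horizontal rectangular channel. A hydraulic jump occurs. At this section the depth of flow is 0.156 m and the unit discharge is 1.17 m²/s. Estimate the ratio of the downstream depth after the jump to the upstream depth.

y₂/y₁ = 8.09

V₁ = q/y₁ = 1.17/0.156 = 7.50 m/s. Fr₁ = V₁/√(g·y₁) = 7.50/√(9.81×0.156) = 6.06.
From the momentum equation for a rectangular channel, y₂/y₁ = ½[√(1 + 8Fr₁²) − 1] = ½[√295.0 − 1] = 8.09.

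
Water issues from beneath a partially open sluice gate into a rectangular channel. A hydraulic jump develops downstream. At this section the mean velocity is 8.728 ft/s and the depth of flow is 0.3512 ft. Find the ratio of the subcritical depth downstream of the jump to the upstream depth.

y₂/y₁ = 3.204

Fr₁ = V₁/√(g·y₁) = 8.728/√(32.2×0.3512) = 2.595.
By Bélanger, y₂/y₁ = ½[√(1 + 8Fr₁²) − 1] = ½[√54.890 − 1] = 3.204.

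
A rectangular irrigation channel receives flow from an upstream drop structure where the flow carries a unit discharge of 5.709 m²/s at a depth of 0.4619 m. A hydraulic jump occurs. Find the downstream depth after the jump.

V₁ = q/y₁ = 5.709/0.4619 = 12.36 m/s. Fr₁ = V₁/√(g·y₁) = 12.36/√(9.81×0.4619) = 5.806.
By Bélanger, y₂/y₁ = ½[√(1 + 8Fr₁²) − 1] = ½[√270.71 − 1] = 7.727.
y₂ = 7.727 × 0.4619 = 3.569 m.

y₂ = 3.569 m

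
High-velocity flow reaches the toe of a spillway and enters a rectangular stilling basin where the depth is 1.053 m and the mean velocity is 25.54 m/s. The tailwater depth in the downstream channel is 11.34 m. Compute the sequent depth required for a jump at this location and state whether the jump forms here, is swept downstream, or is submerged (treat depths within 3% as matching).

Fr₁ = V₁/√(g·y₁) = 25.54/√(9.81×1.053) = 7.946.
Conjugate-depth relation: y₂/y₁ = ½[√(1 + 8Fr₁²) − 1] = ½[√506.17 − 1] = 10.75.
y₂ = 10.75 × 1.053 = 11.32 m.
Tailwater y_tw = 11.34 m: y_tw ≈ y₂, so the jump forms here.

y₂ = 11.32 m; the jump forms here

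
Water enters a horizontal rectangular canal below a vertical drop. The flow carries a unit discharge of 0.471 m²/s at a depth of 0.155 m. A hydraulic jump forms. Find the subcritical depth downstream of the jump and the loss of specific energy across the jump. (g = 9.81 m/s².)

V₁ = q/y₁ = 0.471/0.155 = 3.04 m/s. Fr₁ = V₁/√(g·y₁) = 3.04/√(9.81×0.155) = 2.46.
Bélanger equation: y₂/y₁ = ½[√(1 + 8Fr₁²) − 1] = ½[√49.58 − 1] = 3.02.
y₂ = 3.02 × 0.155 = 0.468 m.
V₂ = q/y₂ = 0.471/0.468 = 1.01 m/s. E₁ = y₁ + V₁²/2g = 0.626 m; E₂ = y₂ + V₂²/2g = 0.520 m. ΔE = E₁ − E₂ = 0.106 m.

y₂ = 0.468 m; ΔE = 0.106 m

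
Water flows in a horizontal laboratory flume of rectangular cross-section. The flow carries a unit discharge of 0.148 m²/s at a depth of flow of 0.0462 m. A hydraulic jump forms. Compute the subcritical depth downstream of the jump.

y₂ = 0.289 m

V₁ = q/y₁ = 0.148/0.0462 = 3.20 m/s. Fr₁ = V₁/√(g·y₁) = 3.20/√(9.81×0.0462) = 4.76.
Bélanger equation: y₂/y₁ = ½[√(1 + 8Fr₁²) − 1] = ½[√182.1 − 1] = 6.25.
y₂ = 6.25 × 0.0462 = 0.289 m.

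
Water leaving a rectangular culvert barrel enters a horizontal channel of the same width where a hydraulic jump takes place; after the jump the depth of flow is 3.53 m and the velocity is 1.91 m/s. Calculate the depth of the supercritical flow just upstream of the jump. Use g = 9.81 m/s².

y₁ = 0.631 m

Fr₂ = V₂/√(g·y₂) = 1.91/√(9.81×3.53) = 0.325.
From the momentum equation (using Fr₂), y₁/y₂ = ½[√(1 + 8Fr₂²) − 1] = ½[√1.843 − 1] = 0.179.
y₁ = 0.179 × 3.53 = 0.631 m.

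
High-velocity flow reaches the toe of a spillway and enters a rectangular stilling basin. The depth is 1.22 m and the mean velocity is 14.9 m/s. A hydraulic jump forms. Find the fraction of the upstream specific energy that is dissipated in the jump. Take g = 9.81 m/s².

Fr₁ = V₁/√(g·y₁) = 14.9/√(9.81×1.22) = 4.31.
Sequent-depth ratio: y₂/y₁ = ½[√(1 + 8Fr₁²) − 1] = ½[√149.4 − 1] = 5.61.
y₂ = 5.61 × 1.22 = 6.85 m.
E₁ = y₁ + V₁²/2g = 12.5 m. ΔE = (y₂ − y₁)³/(4y₁y₂) = 5.33 m. ΔE/E₁ = 5.33/12.5 = 0.425.

ΔE/E₁ = 0.425 (42.5%)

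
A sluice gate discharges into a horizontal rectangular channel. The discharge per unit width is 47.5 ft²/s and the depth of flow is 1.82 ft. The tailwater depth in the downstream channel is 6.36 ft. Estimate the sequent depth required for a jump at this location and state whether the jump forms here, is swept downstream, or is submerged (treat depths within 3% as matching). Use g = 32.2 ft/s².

V₁ = q/y₁ = 47.5/1.82 = 26.1 ft/s. Fr₁ = V₁/√(g·y₁) = 26.1/√(32.2×1.82) = 3.41.
Sequent-depth ratio: y₂/y₁ = ½[√(1 + 8Fr₁²) − 1] = ½[√93.98 − 1] = 4.35.
y₂ = 4.35 × 1.82 = 7.91 ft.
Tailwater y_tw = 6.36 ft: y_tw < y₂, so the jump is swept downstream.

y₂ = 7.91 ft; the jump is swept downstream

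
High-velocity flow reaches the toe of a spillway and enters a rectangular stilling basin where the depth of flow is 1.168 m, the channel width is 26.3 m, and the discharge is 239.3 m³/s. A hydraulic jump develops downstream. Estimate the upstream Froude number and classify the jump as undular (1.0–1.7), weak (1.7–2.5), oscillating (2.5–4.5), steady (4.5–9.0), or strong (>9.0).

q = Q/b = 239.3/26.3 = 9.099 m²/s; V₁ = q/y₁ = 7.790 m/s. Fr₁ = V₁/√(g·y₁) = 2.301.
Fr₁ = 2.301 lies in the weak range.

Fr₁ = 2.301; weak jump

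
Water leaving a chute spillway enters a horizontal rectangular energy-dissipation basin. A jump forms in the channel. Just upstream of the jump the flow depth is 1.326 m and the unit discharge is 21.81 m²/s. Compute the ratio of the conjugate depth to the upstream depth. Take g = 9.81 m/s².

y₂/y₁ = 5.969

V₁ = q/y₁ = 21.81/1.326 = 16.45 m/s. Fr₁ = V₁/√(g·y₁) = 16.45/√(9.81×1.326) = 4.560.
From the momentum equation for a rectangular channel, y₂/y₁ = ½[√(1 + 8Fr₁²) − 1] = ½[√167.38 − 1] = 5.969.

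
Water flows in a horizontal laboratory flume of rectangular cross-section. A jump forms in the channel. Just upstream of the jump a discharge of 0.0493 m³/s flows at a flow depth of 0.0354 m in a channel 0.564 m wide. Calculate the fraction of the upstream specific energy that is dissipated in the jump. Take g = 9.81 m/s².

q = Q/b = 0.0493/0.564 = 0.0874 m²/s; V₁ = q/y₁ = 2.47 m/s. Fr₁ = V₁/√(g·y₁) = 4.19.
Conjugate-depth relation: y₂/y₁ = ½[√(1 + 8Fr₁²) − 1] = ½[√141.5 − 1] = 5.45.
y₂ = 5.45 × 0.0354 = 0.193 m.
E₁ = y₁ + V₁²/2g = 0.346 m. ΔE = (y₂ − y₁)³/(4y₁y₂) = 0.143 m. ΔE/E₁ = 0.143/0.346 = 0.413.

ΔE/E₁ = 0.413 (41.3%)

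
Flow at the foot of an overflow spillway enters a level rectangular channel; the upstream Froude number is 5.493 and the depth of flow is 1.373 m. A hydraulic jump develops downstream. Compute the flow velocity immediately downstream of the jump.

Fr₁ = 5.493 (given).
From the momentum equation for a rectangular channel, y₂/y₁ = ½[√(1 + 8Fr₁²) − 1] = ½[√242.38 − 1] = 7.284.
y₂ = 7.284 × 1.373 = 10.00 m.
V₁ = Fr₁·√(g·y₁) = 5.493×√(9.81×1.373) = 20.16 m/s; q = V₁·y₁ = 27.68 m²/s.
V₂ = q/y₂ = 27.68/10.00 = 2.768 m/s.

V₂ = 2.768 m/s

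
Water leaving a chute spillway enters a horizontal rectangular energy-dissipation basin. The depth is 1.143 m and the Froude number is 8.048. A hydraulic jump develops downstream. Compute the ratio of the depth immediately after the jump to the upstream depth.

y₂/y₁ = 10.89

Fr₁ = 8.048 (given).
Conjugate-depth relation: y₂/y₁ = ½[√(1 + 8Fr₁²) − 1] = ½[√519.16 − 1] = 10.89.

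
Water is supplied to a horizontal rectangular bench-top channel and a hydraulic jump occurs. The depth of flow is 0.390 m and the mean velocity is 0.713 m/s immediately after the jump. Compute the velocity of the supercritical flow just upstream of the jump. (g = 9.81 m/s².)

Fr₂ = V₂/√(g·y₂) = 0.713/√(9.81×0.390) = 0.365.
From the momentum equation (using Fr₂), y₁/y₂ = ½[√(1 + 8Fr₂²) − 1] = ½[√2.063 − 1] = 0.218.
y₁ = 0.218 × 0.390 = 0.0851 m.
V₁ = q/y₁ = 0.278/0.0851 = 3.27 m/s.

V₁ = 3.27 m/s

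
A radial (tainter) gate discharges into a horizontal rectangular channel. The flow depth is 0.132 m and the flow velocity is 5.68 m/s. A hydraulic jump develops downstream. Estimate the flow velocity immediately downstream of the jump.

Fr₁ = V₁/√(g·y₁) = 5.68/√(9.81×0.132) = 4.99.
By Bélanger, y₂/y₁ = ½[√(1 + 8Fr₁²) − 1] = ½[√200.3 − 1] = 6.58.
y₂ = 6.58 × 0.132 = 0.868 m.
q = V₁·y₁ = 5.68 × 0.132 = 0.750 m²/s.
V₂ = q/y₂ = 0.750/0.868 = 0.864 m/s.

V₂ = 0.864 m/s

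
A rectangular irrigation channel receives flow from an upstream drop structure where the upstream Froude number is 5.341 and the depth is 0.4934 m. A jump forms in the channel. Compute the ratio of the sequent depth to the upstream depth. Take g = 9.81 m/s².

Fr₁ = 5.341 (given).
By Bélanger, y₂/y₁ = ½[√(1 + 8Fr₁²) − 1] = ½[√229.21 − 1] = 7.070.

y₂/y₁ = 7.070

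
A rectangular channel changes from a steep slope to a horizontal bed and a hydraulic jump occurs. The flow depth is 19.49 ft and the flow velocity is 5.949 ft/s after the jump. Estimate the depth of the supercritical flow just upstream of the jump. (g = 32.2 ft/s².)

Fr₂ = V₂/√(g·y₂) = 5.949/√(32.2×19.49) = 0.2375.
From the momentum equation (using Fr₂), y₁/y₂ = ½[√(1 + 8Fr₂²) − 1] = ½[√1.4511 − 1] = 0.1023.
y₁ = 0.1023 × 19.49 = 1.994 ft.

y₁ = 1.994 ft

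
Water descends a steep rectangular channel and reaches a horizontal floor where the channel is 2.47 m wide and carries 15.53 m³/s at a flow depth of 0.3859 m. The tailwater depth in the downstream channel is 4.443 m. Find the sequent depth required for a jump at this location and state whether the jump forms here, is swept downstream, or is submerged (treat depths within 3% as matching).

q = Q/b = 15.53/2.47 = 6.287 m²/s; V₁ = q/y₁ = 16.29 m/s. Fr₁ = V₁/√(g·y₁) = 8.374.
Conjugate-depth relation: y₂/y₁ = ½[√(1 + 8Fr₁²) − 1] = ½[√561.98 − 1] = 11.35.
y₂ = 11.35 × 0.3859 = 4.381 m.
Tailwater y_tw = 4.443 m: y_tw ≈ y₂, so the jump forms here.

y₂ = 4.381 m; the jump forms here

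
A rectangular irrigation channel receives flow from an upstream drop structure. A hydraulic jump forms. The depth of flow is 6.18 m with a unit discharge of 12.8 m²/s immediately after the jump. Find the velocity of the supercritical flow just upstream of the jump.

V₂ = q/y₂ = 12.8/6.18 = 2.07 m/s; Fr₂ = V₂/√(g·y₂) = 0.266.
From the momentum equation (using Fr₂), y₁/y₂ = ½[√(1 + 8Fr₂²) − 1] = ½[√1.566 − 1] = 0.126.
y₁ = 0.126 × 6.18 = 0.777 m.
V₁ = q/y₁ = 12.8/0.777 = 16.5 m/s.

V₁ = 16.5 m/s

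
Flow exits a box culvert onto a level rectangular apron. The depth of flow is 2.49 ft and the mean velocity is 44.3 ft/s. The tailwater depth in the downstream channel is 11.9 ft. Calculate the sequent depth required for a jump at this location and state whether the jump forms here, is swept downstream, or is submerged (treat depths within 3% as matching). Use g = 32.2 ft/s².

y₂ = 16.2 ft; the jump is swept downstream

Fr₁ = V₁/√(g·y₁) = 44.3/√(32.2×2.49) = 4.95.
Bélanger equation: y₂/y₁ = ½[√(1 + 8Fr₁²) − 1] = ½[√196.8 − 1] = 6.51.
y₂ = 6.51 × 2.49 = 16.2 ft.
Tailwater y_tw = 11.9 ft: y_tw < y₂, so the jump is swept downstream.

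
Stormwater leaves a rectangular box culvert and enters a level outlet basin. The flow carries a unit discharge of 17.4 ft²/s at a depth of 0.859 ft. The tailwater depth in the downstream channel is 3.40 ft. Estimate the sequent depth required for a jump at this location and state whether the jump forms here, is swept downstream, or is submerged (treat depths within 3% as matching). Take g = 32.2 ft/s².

V₁ = q/y₁ = 17.4/0.859 = 20.3 ft/s. Fr₁ = V₁/√(g·y₁) = 20.3/√(32.2×0.859) = 3.85.
Bélanger equation: y₂/y₁ = ½[√(1 + 8Fr₁²) − 1] = ½[√119.7 − 1] = 4.97.
y₂ = 4.97 × 0.859 = 4.27 ft.
Tailwater y_tw = 3.40 ft: y_tw < y₂, so the jump is swept downstream.

y₂ = 4.27 ft; the jump is swept downstream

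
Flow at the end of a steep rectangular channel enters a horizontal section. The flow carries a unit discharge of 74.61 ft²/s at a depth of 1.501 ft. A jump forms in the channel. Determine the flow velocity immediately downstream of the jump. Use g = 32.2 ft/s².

V₁ = q/y₁ = 74.61/1.501 = 49.71 ft/s. Fr₁ = V₁/√(g·y₁) = 49.71/√(32.2×1.501) = 7.150.
Bélanger equation: y₂/y₁ = ½[√(1 + 8Fr₁²) − 1] = ½[√409.96 − 1] = 9.624.
y₂ = 9.624 × 1.501 = 14.45 ft.
V₂ = q/y₂ = 74.61/14.45 = 5.165 ft/s.

V₂ = 5.165 ft/s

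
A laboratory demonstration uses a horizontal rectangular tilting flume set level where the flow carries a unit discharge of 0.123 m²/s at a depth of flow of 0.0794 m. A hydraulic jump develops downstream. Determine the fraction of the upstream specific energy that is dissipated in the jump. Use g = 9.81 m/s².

V₁ = q/y₁ = 0.123/0.0794 = 1.55 m/s. Fr₁ = V₁/√(g·y₁) = 1.55/√(9.81×0.0794) = 1.76.
Conjugate-depth relation: y₂/y₁ = ½[√(1 + 8Fr₁²) − 1] = ½[√25.65 − 1] = 2.03.
y₂ = 2.03 × 0.0794 = 0.161 m.
E₁ = y₁ + V₁²/2g = 0.202 m. ΔE = (y₂ − y₁)³/(4y₁y₂) = 0.0107 m. ΔE/E₁ = 0.0107/0.202 = 0.0532.

ΔE/E₁ = 0.0532 (5.32%)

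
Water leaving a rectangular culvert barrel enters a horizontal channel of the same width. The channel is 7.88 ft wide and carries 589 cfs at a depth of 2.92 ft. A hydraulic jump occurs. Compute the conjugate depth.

y₂ = 9.54 ft

q = Q/b = 589/7.88 = 74.7 ft²/s; V₁ = q/y₁ = 25.6 ft/s. Fr₁ = V₁/√(g·y₁) = 2.64.
By Bélanger, y₂/y₁ = ½[√(1 + 8Fr₁²) − 1] = ½[√56.75 − 1] = 3.27.
y₂ = 3.27 × 2.92 = 9.54 ft.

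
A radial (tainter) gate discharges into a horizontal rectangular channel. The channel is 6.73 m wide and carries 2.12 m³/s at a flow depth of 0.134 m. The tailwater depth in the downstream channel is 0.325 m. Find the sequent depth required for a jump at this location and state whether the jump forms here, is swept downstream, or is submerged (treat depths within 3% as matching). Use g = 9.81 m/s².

q = Q/b = 2.12/6.73 = 0.315 m²/s; V₁ = q/y₁ = 2.35 m/s. Fr₁ = V₁/√(g·y₁) = 2.05.
Sequent-depth ratio: y₂/y₁ = ½[√(1 + 8Fr₁²) − 1] = ½[√34.63 − 1] = 2.44.
y₂ = 2.44 × 0.134 = 0.327 m.
Tailwater y_tw = 0.325 m: y_tw ≈ y₂, so the jump forms here.

y₂ = 0.327 m; the jump forms here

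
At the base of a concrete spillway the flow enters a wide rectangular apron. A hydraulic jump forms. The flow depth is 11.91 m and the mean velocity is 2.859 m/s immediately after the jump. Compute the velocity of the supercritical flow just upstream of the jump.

V₁ = 22.98 m/s

Fr₂ = V₂/√(g·y₂) = 2.859/√(9.81×11.91) = 0.2645.
Applying the sequent-depth relation in reverse, y₁/y₂ = ½[√(1 + 8Fr₂²) − 1] = ½[√1.5597 − 1] = 0.1244.
y₁ = 0.1244 × 11.91 = 1.482 m.
V₁ = q/y₁ = 34.05/1.482 = 22.98 m/s.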